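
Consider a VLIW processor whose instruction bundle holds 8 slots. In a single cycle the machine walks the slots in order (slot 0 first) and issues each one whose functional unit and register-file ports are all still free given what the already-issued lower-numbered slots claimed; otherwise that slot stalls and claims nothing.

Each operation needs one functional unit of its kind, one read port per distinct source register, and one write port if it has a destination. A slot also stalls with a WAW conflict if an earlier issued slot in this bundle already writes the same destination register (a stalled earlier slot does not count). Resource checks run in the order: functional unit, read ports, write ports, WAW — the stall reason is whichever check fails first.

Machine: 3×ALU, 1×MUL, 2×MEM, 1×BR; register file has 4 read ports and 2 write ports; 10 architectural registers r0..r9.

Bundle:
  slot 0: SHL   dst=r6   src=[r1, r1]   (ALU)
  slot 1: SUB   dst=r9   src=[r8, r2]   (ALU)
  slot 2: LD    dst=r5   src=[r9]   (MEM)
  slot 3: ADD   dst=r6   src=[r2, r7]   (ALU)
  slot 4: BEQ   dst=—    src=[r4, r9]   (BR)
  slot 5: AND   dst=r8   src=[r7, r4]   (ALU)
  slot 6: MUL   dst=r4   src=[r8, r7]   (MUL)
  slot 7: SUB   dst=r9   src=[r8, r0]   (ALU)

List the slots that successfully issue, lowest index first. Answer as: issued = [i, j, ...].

slot 0 (ALU): ISSUE — free A2,Mu1,Ld2,B1 rp3 wp1
slot 1 (ALU): ISSUE — free A1,Mu1,Ld2,B1 rp1 wp0
slot 2 (MEM): stall WR_PORT — free A1,Mu1,Ld2,B1 rp1 wp0
slot 3 (ALU): stall RD_PORT — free A1,Mu1,Ld2,B1 rp1 wp0
slot 4 (BR): stall RD_PORT — free A1,Mu1,Ld2,B1 rp1 wp0
slot 5 (ALU): stall RD_PORT — free A1,Mu1,Ld2,B1 rp1 wp0
slot 6 (MUL): stall RD_PORT — free A1,Mu1,Ld2,B1 rp1 wp0
slot 7 (ALU): stall RD_PORT — free A1,Mu1,Ld2,B1 rp1 wp0

issued = [0, 1]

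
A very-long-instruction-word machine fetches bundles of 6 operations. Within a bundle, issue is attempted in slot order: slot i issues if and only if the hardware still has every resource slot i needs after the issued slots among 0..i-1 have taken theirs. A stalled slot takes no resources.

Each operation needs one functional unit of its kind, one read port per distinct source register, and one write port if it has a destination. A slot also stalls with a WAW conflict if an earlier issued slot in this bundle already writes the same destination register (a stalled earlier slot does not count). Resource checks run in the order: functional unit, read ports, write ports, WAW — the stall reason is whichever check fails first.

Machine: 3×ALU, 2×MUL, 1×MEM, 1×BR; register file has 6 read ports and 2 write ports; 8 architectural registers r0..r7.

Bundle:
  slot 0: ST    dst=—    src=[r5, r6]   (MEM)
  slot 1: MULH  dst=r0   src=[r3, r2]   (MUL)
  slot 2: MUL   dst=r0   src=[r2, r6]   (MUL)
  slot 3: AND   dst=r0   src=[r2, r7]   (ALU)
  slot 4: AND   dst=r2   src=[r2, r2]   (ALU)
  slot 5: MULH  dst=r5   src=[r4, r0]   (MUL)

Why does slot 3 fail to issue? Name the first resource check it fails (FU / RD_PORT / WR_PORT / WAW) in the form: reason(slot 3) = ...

reason(slot 3) = WAW

[0] MEM needs rd=2 wr=0: ok; after: ALU=3 MUL=2 MEM=0 BR=1, R=4, W=2
[1] MUL needs rd=2 wr=1: ok; after: ALU=3 MUL=1 MEM=0 BR=1, R=2, W=1
[2] MUL needs rd=2 wr=1: WAW; after: ALU=3 MUL=1 MEM=0 BR=1, R=2, W=1
[3] ALU needs rd=2 wr=1: WAW; after: ALU=3 MUL=1 MEM=0 BR=1, R=2, W=1
[4] ALU needs rd=1 wr=1: ok; after: ALU=2 MUL=1 MEM=0 BR=1, R=1, W=0
[5] MUL needs rd=2 wr=1: RD_PORT; after: ALU=2 MUL=1 MEM=0 BR=1, R=1, W=0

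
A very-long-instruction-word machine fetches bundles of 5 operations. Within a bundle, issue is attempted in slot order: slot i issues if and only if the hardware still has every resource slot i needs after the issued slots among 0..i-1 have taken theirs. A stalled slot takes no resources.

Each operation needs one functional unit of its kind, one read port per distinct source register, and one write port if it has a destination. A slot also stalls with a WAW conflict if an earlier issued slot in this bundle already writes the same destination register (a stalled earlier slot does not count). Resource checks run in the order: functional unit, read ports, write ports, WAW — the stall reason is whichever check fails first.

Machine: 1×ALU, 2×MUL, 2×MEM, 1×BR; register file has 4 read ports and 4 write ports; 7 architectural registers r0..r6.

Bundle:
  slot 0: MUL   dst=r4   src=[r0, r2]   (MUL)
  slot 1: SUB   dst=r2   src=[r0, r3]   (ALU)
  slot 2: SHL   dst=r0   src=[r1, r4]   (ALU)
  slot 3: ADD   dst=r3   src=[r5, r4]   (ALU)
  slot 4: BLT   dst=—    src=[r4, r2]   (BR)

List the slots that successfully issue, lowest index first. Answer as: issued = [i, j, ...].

(0) want 1×MUL +2rd +1wr — yes → AL1|MU1|ME2|BR1|rd2|wr3
(1) want 1×ALU +2rd +1wr — yes → AL0|MU1|ME2|BR1|rd0|wr2
(2) want 1×ALU +2rd +1wr — FU → AL0|MU1|ME2|BR1|rd0|wr2
(3) want 1×ALU +2rd +1wr — FU → AL0|MU1|ME2|BR1|rd0|wr2
(4) want 1×BR +2rd +0wr — RD_PORT → AL0|MU1|ME2|BR1|rd0|wr2

issued = [0, 1]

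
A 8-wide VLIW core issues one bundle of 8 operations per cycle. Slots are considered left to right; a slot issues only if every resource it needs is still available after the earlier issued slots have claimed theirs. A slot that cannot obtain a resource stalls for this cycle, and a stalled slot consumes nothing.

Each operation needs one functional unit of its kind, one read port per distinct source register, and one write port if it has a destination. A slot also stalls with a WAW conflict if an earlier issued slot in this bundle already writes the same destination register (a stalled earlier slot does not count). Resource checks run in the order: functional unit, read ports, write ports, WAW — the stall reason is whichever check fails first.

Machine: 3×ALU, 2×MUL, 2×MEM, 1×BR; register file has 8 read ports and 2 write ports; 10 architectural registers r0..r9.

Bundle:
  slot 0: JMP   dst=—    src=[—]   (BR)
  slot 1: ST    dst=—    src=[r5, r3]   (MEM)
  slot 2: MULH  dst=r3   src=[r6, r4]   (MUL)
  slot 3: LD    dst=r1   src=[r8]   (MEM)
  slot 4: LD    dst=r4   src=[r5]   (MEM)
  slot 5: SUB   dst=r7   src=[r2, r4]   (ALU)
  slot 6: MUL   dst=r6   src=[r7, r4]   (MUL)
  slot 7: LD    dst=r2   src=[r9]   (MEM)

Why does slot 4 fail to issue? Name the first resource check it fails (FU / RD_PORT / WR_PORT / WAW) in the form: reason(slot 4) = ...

  0. BR ⇒ go  {3A/2Mu/2Ld/0B | 8r 2w}
  1. MEM ⇒ go  {3A/2Mu/1Ld/0B | 6r 2w}
  2. MUL→r3 ⇒ go  {3A/1Mu/1Ld/0B | 4r 1w}
  3. MEM→r1 ⇒ go  {3A/1Mu/0Ld/0B | 3r 0w}
  4. MEM→r4 ⇒ no(FU)  {3A/1Mu/0Ld/0B | 3r 0w}
  5. ALU→r7 ⇒ no(WR_PORT)  {3A/1Mu/0Ld/0B | 3r 0w}
  6. MUL→r6 ⇒ no(WR_PORT)  {3A/1Mu/0Ld/0B | 3r 0w}
  7. MEM→r2 ⇒ no(FU)  {3A/1Mu/0Ld/0B | 3r 0w}

reason(slot 4) = FU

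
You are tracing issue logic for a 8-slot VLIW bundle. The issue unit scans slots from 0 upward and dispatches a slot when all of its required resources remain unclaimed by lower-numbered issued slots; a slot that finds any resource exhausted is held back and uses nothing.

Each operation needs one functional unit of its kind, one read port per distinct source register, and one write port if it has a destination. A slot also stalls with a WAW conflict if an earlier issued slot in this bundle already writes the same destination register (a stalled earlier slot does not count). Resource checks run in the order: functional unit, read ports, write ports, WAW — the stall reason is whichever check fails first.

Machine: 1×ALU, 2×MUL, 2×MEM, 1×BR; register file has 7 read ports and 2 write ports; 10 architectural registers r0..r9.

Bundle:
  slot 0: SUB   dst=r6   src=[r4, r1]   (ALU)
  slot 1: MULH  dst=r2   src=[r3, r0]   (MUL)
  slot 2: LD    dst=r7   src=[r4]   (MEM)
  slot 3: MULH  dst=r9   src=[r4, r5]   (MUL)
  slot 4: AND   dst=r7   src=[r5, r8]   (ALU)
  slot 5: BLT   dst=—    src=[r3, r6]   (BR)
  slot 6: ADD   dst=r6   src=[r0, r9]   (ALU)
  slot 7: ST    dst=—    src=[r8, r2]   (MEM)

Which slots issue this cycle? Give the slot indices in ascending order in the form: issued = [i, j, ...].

  0. ALU→r6 ⇒ go  {0A/2Mu/2Ld/1B | 5r 1w}
  1. MUL→r2 ⇒ go  {0A/1Mu/2Ld/1B | 3r 0w}
  2. MEM→r7 ⇒ no(WR_PORT)  {0A/1Mu/2Ld/1B | 3r 0w}
  3. MUL→r9 ⇒ no(WR_PORT)  {0A/1Mu/2Ld/1B | 3r 0w}
  4. ALU→r7 ⇒ no(FU)  {0A/1Mu/2Ld/1B | 3r 0w}
  5. BR ⇒ go  {0A/1Mu/2Ld/0B | 1r 0w}
  6. ALU→r6 ⇒ no(FU)  {0A/1Mu/2Ld/0B | 1r 0w}
  7. MEM ⇒ no(RD_PORT)  {0A/1Mu/2Ld/0B | 1r 0w}

issued = [0, 1, 5]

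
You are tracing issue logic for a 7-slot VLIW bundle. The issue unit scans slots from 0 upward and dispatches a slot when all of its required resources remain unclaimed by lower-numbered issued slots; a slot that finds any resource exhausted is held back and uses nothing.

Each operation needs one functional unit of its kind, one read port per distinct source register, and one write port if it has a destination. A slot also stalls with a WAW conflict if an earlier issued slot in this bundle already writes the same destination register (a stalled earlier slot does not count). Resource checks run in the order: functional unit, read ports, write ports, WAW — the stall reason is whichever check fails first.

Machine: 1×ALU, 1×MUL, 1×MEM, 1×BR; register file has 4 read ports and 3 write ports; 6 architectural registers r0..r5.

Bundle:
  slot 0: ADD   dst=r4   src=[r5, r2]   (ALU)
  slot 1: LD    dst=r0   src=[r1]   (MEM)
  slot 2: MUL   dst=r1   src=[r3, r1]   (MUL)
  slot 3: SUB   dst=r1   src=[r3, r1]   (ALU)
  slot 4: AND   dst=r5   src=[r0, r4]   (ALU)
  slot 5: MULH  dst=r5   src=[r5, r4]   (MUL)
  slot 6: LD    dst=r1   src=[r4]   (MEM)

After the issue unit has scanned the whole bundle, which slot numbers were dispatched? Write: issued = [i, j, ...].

issued = [0, 1]

  0. ALU→r4 ⇒ go  {0A/1Mu/1Ld/1B | 2r 2w}
  1. MEM→r0 ⇒ go  {0A/1Mu/0Ld/1B | 1r 1w}
  2. MUL→r1 ⇒ no(RD_PORT)  {0A/1Mu/0Ld/1B | 1r 1w}
  3. ALU→r1 ⇒ no(FU)  {0A/1Mu/0Ld/1B | 1r 1w}
  4. ALU→r5 ⇒ no(FU)  {0A/1Mu/0Ld/1B | 1r 1w}
  5. MUL→r5 ⇒ no(RD_PORT)  {0A/1Mu/0Ld/1B | 1r 1w}
  6. MEM→r1 ⇒ no(FU)  {0A/1Mu/0Ld/1B | 1r 1w}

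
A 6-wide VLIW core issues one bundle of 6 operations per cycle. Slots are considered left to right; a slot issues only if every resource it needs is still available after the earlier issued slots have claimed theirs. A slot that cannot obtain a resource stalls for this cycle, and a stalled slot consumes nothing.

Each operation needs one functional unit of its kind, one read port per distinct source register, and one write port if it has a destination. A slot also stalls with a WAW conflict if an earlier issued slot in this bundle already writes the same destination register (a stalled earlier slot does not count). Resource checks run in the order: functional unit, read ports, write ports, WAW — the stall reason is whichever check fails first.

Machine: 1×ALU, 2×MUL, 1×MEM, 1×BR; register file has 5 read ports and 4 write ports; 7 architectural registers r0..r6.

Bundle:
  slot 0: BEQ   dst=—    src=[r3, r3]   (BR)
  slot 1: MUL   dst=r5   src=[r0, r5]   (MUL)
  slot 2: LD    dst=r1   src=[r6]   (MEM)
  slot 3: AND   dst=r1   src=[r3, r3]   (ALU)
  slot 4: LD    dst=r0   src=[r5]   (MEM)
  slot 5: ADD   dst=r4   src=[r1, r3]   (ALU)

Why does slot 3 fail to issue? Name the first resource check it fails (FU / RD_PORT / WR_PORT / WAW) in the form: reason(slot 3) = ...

slot 0 (BR): ISSUE — free A1,Mu2,Ld1,B0 rp4 wp4
slot 1 (MUL): ISSUE — free A1,Mu1,Ld1,B0 rp2 wp3
slot 2 (MEM): ISSUE — free A1,Mu1,Ld0,B0 rp1 wp2
slot 3 (ALU): stall WAW — free A1,Mu1,Ld0,B0 rp1 wp2
slot 4 (MEM): stall FU — free A1,Mu1,Ld0,B0 rp1 wp2
slot 5 (ALU): stall RD_PORT — free A1,Mu1,Ld0,B0 rp1 wp2

reason(slot 3) = WAW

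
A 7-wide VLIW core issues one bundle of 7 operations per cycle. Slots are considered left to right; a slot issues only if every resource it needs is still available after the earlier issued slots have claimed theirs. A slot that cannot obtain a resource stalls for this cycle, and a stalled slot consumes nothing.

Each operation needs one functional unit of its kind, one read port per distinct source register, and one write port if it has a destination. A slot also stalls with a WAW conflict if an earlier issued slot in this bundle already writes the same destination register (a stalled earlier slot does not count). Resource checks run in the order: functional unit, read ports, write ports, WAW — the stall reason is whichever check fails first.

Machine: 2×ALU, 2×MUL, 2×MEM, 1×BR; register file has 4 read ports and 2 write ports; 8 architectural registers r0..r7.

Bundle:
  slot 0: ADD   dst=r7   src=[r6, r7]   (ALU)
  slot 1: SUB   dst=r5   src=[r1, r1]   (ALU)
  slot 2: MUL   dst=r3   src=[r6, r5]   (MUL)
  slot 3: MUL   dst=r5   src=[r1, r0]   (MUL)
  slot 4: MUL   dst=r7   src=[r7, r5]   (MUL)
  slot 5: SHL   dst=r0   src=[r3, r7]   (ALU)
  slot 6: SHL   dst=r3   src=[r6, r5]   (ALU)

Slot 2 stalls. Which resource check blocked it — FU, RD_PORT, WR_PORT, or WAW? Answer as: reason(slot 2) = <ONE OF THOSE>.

#0 ALU src=r6,r7 dispatched  <A:1 Mu:2 Ld:2 B:1 rd:2 wr:1>
#1 ALU src=r1,r1 dispatched  <A:0 Mu:2 Ld:2 B:1 rd:1 wr:0>
#2 MUL src=r6,r5 held:RD_PORT  <A:0 Mu:2 Ld:2 B:1 rd:1 wr:0>
#3 MUL src=r1,r0 held:RD_PORT  <A:0 Mu:2 Ld:2 B:1 rd:1 wr:0>
#4 MUL src=r7,r5 held:RD_PORT  <A:0 Mu:2 Ld:2 B:1 rd:1 wr:0>
#5 ALU src=r3,r7 held:FU  <A:0 Mu:2 Ld:2 B:1 rd:1 wr:0>
#6 ALU src=r6,r5 held:FU  <A:0 Mu:2 Ld:2 B:1 rd:1 wr:0>

reason(slot 2) = RD_PORT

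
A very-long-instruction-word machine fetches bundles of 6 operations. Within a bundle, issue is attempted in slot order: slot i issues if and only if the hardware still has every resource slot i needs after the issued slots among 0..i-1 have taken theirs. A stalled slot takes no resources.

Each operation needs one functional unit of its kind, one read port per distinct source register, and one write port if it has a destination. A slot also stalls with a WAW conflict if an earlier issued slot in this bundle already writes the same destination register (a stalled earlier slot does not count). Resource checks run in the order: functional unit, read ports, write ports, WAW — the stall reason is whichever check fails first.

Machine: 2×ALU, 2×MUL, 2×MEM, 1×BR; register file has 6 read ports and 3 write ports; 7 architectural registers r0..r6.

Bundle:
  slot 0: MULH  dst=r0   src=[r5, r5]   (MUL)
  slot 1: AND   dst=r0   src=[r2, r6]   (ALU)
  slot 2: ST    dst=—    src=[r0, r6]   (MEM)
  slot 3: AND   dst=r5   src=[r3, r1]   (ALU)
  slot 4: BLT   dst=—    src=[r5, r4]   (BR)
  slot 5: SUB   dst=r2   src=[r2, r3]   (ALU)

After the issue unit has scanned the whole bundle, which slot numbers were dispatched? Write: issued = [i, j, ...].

slot 0 (MUL): ISSUE — free A2,Mu1,Ld2,B1 rp5 wp2
slot 1 (ALU): stall WAW — free A2,Mu1,Ld2,B1 rp5 wp2
slot 2 (MEM): ISSUE — free A2,Mu1,Ld1,B1 rp3 wp2
slot 3 (ALU): ISSUE — free A1,Mu1,Ld1,B1 rp1 wp1
slot 4 (BR): stall RD_PORT — free A1,Mu1,Ld1,B1 rp1 wp1
slot 5 (ALU): stall RD_PORT — free A1,Mu1,Ld1,B1 rp1 wp1

issued = [0, 2, 3]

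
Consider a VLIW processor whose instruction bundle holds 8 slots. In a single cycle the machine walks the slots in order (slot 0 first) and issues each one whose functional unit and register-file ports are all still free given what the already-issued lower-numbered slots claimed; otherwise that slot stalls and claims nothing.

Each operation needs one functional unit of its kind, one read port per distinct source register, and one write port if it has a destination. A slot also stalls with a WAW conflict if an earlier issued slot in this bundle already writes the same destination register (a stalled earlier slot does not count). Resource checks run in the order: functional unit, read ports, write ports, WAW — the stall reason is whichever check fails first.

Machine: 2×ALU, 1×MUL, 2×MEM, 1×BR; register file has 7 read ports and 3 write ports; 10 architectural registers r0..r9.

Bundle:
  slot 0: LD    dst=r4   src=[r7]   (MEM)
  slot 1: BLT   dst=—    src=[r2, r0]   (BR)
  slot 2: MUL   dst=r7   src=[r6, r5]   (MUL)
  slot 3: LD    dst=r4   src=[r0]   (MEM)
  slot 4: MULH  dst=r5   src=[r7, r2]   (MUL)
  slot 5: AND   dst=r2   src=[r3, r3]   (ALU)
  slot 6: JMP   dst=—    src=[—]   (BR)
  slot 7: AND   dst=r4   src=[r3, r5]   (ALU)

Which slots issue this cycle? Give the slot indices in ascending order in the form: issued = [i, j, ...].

issued = [0, 1, 2, 5]

[0] MEM needs rd=1 wr=1: ok; after: ALU=2 MUL=1 MEM=1 BR=1, R=6, W=2
[1] BR needs rd=2 wr=0: ok; after: ALU=2 MUL=1 MEM=1 BR=0, R=4, W=2
[2] MUL needs rd=2 wr=1: ok; after: ALU=2 MUL=0 MEM=1 BR=0, R=2, W=1
[3] MEM needs rd=1 wr=1: WAW; after: ALU=2 MUL=0 MEM=1 BR=0, R=2, W=1
[4] MUL needs rd=2 wr=1: FU; after: ALU=2 MUL=0 MEM=1 BR=0, R=2, W=1
[5] ALU needs rd=1 wr=1: ok; after: ALU=1 MUL=0 MEM=1 BR=0, R=1, W=0
[6] BR needs rd=0 wr=0: FU; after: ALU=1 MUL=0 MEM=1 BR=0, R=1, W=0
[7] ALU needs rd=2 wr=1: RD_PORT; after: ALU=1 MUL=0 MEM=1 BR=0, R=1, W=0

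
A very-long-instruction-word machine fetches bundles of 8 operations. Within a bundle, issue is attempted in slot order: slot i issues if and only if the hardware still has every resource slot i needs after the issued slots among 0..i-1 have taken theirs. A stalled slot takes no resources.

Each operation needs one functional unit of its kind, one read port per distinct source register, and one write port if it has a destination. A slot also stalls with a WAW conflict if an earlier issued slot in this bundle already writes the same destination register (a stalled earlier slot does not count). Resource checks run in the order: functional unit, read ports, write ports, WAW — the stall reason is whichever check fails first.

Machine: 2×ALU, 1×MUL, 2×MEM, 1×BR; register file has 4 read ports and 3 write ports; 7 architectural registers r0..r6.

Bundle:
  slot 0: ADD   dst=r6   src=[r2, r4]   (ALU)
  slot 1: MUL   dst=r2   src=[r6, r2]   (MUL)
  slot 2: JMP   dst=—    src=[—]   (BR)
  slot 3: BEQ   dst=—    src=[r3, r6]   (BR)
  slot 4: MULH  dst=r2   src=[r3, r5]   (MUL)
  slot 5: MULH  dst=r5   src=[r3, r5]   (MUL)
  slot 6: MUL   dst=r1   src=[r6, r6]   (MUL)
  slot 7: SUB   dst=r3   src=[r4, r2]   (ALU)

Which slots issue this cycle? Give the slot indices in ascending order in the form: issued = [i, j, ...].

issued = [0, 1, 2]

  0. ALU→r6 ⇒ go  {1A/1Mu/2Ld/1B | 2r 2w}
  1. MUL→r2 ⇒ go  {1A/0Mu/2Ld/1B | 0r 1w}
  2. BR ⇒ go  {1A/0Mu/2Ld/0B | 0r 1w}
  3. BR ⇒ no(FU)  {1A/0Mu/2Ld/0B | 0r 1w}
  4. MUL→r2 ⇒ no(FU)  {1A/0Mu/2Ld/0B | 0r 1w}
  5. MUL→r5 ⇒ no(FU)  {1A/0Mu/2Ld/0B | 0r 1w}
  6. MUL→r1 ⇒ no(FU)  {1A/0Mu/2Ld/0B | 0r 1w}
  7. ALU→r3 ⇒ no(RD_PORT)  {1A/0Mu/2Ld/0B | 0r 1w}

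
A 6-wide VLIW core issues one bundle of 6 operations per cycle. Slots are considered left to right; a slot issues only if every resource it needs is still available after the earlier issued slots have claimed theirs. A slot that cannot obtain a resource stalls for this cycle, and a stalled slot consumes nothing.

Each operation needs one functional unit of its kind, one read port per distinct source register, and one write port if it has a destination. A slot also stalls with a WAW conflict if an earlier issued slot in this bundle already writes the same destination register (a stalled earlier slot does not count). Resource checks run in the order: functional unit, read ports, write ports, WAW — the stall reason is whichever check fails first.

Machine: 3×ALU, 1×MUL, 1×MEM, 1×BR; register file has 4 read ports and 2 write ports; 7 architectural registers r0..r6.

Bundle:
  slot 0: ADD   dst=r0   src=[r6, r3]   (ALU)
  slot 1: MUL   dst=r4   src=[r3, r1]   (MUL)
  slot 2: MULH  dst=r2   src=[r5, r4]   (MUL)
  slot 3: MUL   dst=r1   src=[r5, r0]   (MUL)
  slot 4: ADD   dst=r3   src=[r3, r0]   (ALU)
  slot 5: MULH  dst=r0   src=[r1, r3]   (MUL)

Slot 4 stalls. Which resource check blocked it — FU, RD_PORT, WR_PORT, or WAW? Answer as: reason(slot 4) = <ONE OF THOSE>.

reason(slot 4) = RD_PORT

slot 0 (ALU): ISSUE — free A2,Mu1,Ld1,B1 rp2 wp1
slot 1 (MUL): ISSUE — free A2,Mu0,Ld1,B1 rp0 wp0
slot 2 (MUL): stall FU — free A2,Mu0,Ld1,B1 rp0 wp0
slot 3 (MUL): stall FU — free A2,Mu0,Ld1,B1 rp0 wp0
slot 4 (ALU): stall RD_PORT — free A2,Mu0,Ld1,B1 rp0 wp0
slot 5 (MUL): stall FU — free A2,Mu0,Ld1,B1 rp0 wp0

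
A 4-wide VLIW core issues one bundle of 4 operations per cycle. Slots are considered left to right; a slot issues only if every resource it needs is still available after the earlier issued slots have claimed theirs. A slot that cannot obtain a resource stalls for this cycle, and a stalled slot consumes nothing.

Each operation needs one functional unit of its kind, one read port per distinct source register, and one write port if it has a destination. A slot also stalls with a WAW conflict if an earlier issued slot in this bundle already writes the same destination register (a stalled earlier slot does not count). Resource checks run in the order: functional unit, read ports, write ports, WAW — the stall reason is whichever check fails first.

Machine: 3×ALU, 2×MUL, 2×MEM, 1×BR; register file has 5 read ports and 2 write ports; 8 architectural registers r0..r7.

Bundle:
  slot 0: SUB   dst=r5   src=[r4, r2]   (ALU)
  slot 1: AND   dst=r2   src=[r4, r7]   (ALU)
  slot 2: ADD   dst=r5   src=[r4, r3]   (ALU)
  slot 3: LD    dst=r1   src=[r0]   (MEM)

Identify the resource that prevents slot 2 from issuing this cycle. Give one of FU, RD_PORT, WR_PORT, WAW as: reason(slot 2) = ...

reason(slot 2) = RD_PORT

(0) want 1×ALU +2rd +1wr — yes → AL2|MU2|ME2|BR1|rd3|wr1
(1) want 1×ALU +2rd +1wr — yes → AL1|MU2|ME2|BR1|rd1|wr0
(2) want 1×ALU +2rd +1wr — RD_PORT → AL1|MU2|ME2|BR1|rd1|wr0
(3) want 1×MEM +1rd +1wr — WR_PORT → AL1|MU2|ME2|BR1|rd1|wr0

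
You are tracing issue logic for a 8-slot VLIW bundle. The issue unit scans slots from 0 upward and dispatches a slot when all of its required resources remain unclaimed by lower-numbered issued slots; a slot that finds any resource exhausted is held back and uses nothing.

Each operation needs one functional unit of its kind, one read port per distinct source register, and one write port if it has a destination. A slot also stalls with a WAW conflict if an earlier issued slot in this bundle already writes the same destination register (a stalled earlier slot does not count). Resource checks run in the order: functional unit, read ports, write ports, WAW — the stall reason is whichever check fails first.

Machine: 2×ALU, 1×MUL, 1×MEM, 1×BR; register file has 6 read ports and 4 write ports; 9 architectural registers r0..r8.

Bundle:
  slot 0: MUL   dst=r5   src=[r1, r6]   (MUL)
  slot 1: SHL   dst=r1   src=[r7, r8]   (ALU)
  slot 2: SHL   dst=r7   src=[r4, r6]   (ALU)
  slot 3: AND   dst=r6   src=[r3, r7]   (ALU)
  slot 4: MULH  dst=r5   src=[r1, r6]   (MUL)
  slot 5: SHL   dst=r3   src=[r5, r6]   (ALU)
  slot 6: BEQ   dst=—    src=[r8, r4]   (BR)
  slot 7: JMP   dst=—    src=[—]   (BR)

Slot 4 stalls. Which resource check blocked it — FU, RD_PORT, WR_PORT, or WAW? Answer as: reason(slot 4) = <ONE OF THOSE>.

(0) want 1×MUL +2rd +1wr — yes → AL2|MU0|ME1|BR1|rd4|wr3
(1) want 1×ALU +2rd +1wr — yes → AL1|MU0|ME1|BR1|rd2|wr2
(2) want 1×ALU +2rd +1wr — yes → AL0|MU0|ME1|BR1|rd0|wr1
(3) want 1×ALU +2rd +1wr — FU → AL0|MU0|ME1|BR1|rd0|wr1
(4) want 1×MUL +2rd +1wr — FU → AL0|MU0|ME1|BR1|rd0|wr1
(5) want 1×ALU +2rd +1wr — FU → AL0|MU0|ME1|BR1|rd0|wr1
(6) want 1×BR +2rd +0wr — RD_PORT → AL0|MU0|ME1|BR1|rd0|wr1
(7) want 1×BR +0rd +0wr — yes → AL0|MU0|ME1|BR0|rd0|wr1

reason(slot 4) = FU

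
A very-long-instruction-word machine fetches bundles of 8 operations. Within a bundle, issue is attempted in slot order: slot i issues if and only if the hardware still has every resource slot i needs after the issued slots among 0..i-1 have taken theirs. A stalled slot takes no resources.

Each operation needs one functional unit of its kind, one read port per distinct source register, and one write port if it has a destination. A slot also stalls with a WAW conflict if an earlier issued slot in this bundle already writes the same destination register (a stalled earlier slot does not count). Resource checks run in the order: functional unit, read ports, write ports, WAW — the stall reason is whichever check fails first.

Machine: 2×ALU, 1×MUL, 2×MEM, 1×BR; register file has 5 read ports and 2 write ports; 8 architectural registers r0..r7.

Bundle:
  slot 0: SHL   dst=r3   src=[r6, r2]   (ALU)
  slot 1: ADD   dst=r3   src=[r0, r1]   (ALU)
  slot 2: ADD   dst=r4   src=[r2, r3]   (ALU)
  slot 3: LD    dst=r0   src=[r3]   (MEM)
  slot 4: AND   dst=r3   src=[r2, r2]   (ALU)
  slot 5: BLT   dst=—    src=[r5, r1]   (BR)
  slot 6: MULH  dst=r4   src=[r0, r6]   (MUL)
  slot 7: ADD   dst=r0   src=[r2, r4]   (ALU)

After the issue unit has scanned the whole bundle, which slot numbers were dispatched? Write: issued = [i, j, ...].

(0) want 1×ALU +2rd +1wr — yes → AL1|MU1|ME2|BR1|rd3|wr1
(1) want 1×ALU +2rd +1wr — WAW → AL1|MU1|ME2|BR1|rd3|wr1
(2) want 1×ALU +2rd +1wr — yes → AL0|MU1|ME2|BR1|rd1|wr0
(3) want 1×MEM +1rd +1wr — WR_PORT → AL0|MU1|ME2|BR1|rd1|wr0
(4) want 1×ALU +1rd +1wr — FU → AL0|MU1|ME2|BR1|rd1|wr0
(5) want 1×BR +2rd +0wr — RD_PORT → AL0|MU1|ME2|BR1|rd1|wr0
(6) want 1×MUL +2rd +1wr — RD_PORT → AL0|MU1|ME2|BR1|rd1|wr0
(7) want 1×ALU +2rd +1wr — FU → AL0|MU1|ME2|BR1|rd1|wr0

issued = [0, 2]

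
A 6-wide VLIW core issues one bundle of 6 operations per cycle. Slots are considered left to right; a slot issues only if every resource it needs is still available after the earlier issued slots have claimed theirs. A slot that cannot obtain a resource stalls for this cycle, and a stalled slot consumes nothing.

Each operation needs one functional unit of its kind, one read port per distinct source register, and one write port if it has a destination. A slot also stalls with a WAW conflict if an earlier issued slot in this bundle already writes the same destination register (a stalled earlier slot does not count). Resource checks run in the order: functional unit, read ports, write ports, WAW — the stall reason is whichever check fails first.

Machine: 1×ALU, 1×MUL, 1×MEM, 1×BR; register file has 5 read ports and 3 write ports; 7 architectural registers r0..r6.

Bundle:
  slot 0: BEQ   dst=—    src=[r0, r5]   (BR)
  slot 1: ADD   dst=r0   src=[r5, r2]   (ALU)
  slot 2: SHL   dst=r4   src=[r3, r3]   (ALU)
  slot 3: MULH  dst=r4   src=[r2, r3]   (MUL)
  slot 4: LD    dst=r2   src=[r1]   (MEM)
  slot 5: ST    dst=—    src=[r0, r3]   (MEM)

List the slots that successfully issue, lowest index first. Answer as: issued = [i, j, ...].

issued = [0, 1, 4]

(0) want 1×BR +2rd +0wr — yes → AL1|MU1|ME1|BR0|rd3|wr3
(1) want 1×ALU +2rd +1wr — yes → AL0|MU1|ME1|BR0|rd1|wr2
(2) want 1×ALU +1rd +1wr — FU → AL0|MU1|ME1|BR0|rd1|wr2
(3) want 1×MUL +2rd +1wr — RD_PORT → AL0|MU1|ME1|BR0|rd1|wr2
(4) want 1×MEM +1rd +1wr — yes → AL0|MU1|ME0|BR0|rd0|wr1
(5) want 1×MEM +2rd +0wr — FU → AL0|MU1|ME0|BR0|rd0|wr1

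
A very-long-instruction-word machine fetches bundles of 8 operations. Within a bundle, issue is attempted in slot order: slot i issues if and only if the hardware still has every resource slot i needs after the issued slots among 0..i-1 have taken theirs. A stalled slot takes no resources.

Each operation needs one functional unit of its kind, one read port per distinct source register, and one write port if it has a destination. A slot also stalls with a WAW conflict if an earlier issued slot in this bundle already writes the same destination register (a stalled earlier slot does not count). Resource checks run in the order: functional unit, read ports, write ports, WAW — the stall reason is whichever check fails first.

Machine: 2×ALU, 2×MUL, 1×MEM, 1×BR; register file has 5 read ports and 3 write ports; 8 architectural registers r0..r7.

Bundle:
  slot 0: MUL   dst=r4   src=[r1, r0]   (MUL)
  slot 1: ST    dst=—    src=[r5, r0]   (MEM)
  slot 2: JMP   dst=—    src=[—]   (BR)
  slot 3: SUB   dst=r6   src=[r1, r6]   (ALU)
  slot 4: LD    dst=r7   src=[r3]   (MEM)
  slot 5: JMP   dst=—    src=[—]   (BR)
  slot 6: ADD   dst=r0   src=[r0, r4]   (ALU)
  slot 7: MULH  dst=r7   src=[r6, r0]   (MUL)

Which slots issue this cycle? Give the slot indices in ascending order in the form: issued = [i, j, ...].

slot 0 (MUL): ISSUE — free A2,Mu1,Ld1,B1 rp3 wp2
slot 1 (MEM): ISSUE — free A2,Mu1,Ld0,B1 rp1 wp2
slot 2 (BR): ISSUE — free A2,Mu1,Ld0,B0 rp1 wp2
slot 3 (ALU): stall RD_PORT — free A2,Mu1,Ld0,B0 rp1 wp2
slot 4 (MEM): stall FU — free A2,Mu1,Ld0,B0 rp1 wp2
slot 5 (BR): stall FU — free A2,Mu1,Ld0,B0 rp1 wp2
slot 6 (ALU): stall RD_PORT — free A2,Mu1,Ld0,B0 rp1 wp2
slot 7 (MUL): stall RD_PORT — free A2,Mu1,Ld0,B0 rp1 wp2

issued = [0, 1, 2]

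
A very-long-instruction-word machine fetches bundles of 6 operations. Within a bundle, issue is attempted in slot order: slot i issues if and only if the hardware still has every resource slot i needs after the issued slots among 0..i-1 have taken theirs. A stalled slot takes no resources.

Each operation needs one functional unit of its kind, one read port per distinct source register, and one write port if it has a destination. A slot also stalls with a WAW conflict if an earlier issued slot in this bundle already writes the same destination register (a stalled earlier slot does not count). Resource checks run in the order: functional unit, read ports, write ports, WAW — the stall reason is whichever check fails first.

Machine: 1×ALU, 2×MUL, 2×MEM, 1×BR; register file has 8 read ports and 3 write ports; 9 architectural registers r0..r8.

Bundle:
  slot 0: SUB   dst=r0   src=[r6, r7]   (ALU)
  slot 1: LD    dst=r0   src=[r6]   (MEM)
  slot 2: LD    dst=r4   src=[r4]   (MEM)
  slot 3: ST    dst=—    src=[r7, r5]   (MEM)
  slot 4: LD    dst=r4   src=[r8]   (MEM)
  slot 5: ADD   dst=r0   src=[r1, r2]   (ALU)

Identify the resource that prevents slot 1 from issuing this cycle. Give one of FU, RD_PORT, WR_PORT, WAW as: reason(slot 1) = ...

slot 0 (ALU): ISSUE — free A0,Mu2,Ld2,B1 rp6 wp2
slot 1 (MEM): stall WAW — free A0,Mu2,Ld2,B1 rp6 wp2
slot 2 (MEM): ISSUE — free A0,Mu2,Ld1,B1 rp5 wp1
slot 3 (MEM): ISSUE — free A0,Mu2,Ld0,B1 rp3 wp1
slot 4 (MEM): stall FU — free A0,Mu2,Ld0,B1 rp3 wp1
slot 5 (ALU): stall FU — free A0,Mu2,Ld0,B1 rp3 wp1

reason(slot 1) = WAW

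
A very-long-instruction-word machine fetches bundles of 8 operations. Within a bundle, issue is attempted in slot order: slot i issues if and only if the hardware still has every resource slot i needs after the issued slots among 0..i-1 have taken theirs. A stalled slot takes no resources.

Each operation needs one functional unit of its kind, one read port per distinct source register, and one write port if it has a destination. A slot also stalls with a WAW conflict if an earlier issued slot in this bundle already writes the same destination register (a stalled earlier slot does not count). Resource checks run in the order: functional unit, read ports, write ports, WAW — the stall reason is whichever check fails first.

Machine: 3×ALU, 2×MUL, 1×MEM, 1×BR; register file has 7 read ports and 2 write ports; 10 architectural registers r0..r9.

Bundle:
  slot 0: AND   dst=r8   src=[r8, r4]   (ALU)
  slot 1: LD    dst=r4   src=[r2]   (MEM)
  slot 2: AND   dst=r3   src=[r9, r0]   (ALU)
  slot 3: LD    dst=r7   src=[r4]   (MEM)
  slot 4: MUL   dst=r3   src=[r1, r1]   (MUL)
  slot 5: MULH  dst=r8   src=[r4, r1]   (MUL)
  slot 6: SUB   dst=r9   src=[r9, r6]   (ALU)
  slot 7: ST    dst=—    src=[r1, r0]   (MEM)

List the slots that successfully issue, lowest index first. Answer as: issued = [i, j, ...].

slot 0 (ALU): ISSUE — free A2,Mu2,Ld1,B1 rp5 wp1
slot 1 (MEM): ISSUE — free A2,Mu2,Ld0,B1 rp4 wp0
slot 2 (ALU): stall WR_PORT — free A2,Mu2,Ld0,B1 rp4 wp0
slot 3 (MEM): stall FU — free A2,Mu2,Ld0,B1 rp4 wp0
slot 4 (MUL): stall WR_PORT — free A2,Mu2,Ld0,B1 rp4 wp0
slot 5 (MUL): stall WR_PORT — free A2,Mu2,Ld0,B1 rp4 wp0
slot 6 (ALU): stall WR_PORT — free A2,Mu2,Ld0,B1 rp4 wp0
slot 7 (MEM): stall FU — free A2,Mu2,Ld0,B1 rp4 wp0

issued = [0, 1]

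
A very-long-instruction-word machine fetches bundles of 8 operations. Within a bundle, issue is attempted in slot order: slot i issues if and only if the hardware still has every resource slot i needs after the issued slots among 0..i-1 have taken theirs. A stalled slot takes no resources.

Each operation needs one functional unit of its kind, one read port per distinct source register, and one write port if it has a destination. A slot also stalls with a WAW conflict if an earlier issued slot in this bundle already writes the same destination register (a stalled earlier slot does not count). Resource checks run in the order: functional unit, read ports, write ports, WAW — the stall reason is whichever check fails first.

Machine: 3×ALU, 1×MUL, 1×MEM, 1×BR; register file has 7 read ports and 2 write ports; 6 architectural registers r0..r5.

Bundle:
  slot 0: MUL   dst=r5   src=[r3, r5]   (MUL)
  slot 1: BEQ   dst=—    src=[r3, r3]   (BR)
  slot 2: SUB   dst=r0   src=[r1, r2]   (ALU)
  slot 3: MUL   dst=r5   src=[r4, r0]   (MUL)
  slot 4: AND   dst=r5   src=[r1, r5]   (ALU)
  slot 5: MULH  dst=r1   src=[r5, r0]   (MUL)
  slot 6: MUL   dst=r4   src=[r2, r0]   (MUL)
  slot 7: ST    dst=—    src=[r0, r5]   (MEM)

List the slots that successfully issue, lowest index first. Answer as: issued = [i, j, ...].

issued = [0, 1, 2, 7]

slot 0 (MUL): ISSUE — free A3,Mu0,Ld1,B1 rp5 wp1
slot 1 (BR): ISSUE — free A3,Mu0,Ld1,B0 rp4 wp1
slot 2 (ALU): ISSUE — free A2,Mu0,Ld1,B0 rp2 wp0
slot 3 (MUL): stall FU — free A2,Mu0,Ld1,B0 rp2 wp0
slot 4 (ALU): stall WR_PORT — free A2,Mu0,Ld1,B0 rp2 wp0
slot 5 (MUL): stall FU — free A2,Mu0,Ld1,B0 rp2 wp0
slot 6 (MUL): stall FU — free A2,Mu0,Ld1,B0 rp2 wp0
slot 7 (MEM): ISSUE — free A2,Mu0,Ld0,B0 rp0 wp0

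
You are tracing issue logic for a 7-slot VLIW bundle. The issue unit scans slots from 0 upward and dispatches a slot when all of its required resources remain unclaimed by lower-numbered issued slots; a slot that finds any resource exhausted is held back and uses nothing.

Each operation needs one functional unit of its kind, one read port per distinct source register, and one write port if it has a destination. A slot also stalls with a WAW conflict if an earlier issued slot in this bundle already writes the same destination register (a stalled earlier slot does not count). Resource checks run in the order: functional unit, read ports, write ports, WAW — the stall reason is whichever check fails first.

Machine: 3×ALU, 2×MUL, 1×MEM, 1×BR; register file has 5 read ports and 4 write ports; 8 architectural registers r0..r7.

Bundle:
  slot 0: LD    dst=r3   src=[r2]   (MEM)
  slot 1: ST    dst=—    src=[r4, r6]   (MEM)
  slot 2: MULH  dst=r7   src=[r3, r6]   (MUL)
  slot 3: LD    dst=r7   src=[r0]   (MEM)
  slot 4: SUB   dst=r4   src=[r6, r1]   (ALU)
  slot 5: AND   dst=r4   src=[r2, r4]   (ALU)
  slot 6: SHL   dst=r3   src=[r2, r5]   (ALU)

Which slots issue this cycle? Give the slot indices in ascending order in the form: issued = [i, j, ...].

(0) want 1×MEM +1rd +1wr — yes → AL3|MU2|ME0|BR1|rd4|wr3
(1) want 1×MEM +2rd +0wr — FU → AL3|MU2|ME0|BR1|rd4|wr3
(2) want 1×MUL +2rd +1wr — yes → AL3|MU1|ME0|BR1|rd2|wr2
(3) want 1×MEM +1rd +1wr — FU → AL3|MU1|ME0|BR1|rd2|wr2
(4) want 1×ALU +2rd +1wr — yes → AL2|MU1|ME0|BR1|rd0|wr1
(5) want 1×ALU +2rd +1wr — RD_PORT → AL2|MU1|ME0|BR1|rd0|wr1
(6) want 1×ALU +2rd +1wr — RD_PORT → AL2|MU1|ME0|BR1|rd0|wr1

issued = [0, 2, 4]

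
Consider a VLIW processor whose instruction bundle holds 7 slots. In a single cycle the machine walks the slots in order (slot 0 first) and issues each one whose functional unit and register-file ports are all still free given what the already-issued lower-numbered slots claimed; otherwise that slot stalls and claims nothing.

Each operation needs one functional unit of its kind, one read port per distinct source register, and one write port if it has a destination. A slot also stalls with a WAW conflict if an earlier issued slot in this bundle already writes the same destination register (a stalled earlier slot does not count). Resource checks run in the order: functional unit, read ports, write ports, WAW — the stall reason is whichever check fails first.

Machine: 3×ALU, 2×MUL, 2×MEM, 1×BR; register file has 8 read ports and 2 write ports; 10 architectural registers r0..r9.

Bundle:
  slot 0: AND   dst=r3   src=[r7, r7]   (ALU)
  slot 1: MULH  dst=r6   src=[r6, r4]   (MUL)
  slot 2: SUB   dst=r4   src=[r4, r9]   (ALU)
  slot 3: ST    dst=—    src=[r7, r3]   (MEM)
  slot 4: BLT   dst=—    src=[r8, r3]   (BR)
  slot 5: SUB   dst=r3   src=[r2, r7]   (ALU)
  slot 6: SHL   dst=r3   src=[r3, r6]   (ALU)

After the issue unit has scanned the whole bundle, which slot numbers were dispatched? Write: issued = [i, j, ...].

issued = [0, 1, 3, 4]

#0 ALU src=r7,r7 dispatched  <A:2 Mu:2 Ld:2 B:1 rd:7 wr:1>
#1 MUL src=r6,r4 dispatched  <A:2 Mu:1 Ld:2 B:1 rd:5 wr:0>
#2 ALU src=r4,r9 held:WR_PORT  <A:2 Mu:1 Ld:2 B:1 rd:5 wr:0>
#3 MEM src=r7,r3 dispatched  <A:2 Mu:1 Ld:1 B:1 rd:3 wr:0>
#4 BR src=r8,r3 dispatched  <A:2 Mu:1 Ld:1 B:0 rd:1 wr:0>
#5 ALU src=r2,r7 held:RD_PORT  <A:2 Mu:1 Ld:1 B:0 rd:1 wr:0>
#6 ALU src=r3,r6 held:RD_PORT  <A:2 Mu:1 Ld:1 B:0 rd:1 wr:0>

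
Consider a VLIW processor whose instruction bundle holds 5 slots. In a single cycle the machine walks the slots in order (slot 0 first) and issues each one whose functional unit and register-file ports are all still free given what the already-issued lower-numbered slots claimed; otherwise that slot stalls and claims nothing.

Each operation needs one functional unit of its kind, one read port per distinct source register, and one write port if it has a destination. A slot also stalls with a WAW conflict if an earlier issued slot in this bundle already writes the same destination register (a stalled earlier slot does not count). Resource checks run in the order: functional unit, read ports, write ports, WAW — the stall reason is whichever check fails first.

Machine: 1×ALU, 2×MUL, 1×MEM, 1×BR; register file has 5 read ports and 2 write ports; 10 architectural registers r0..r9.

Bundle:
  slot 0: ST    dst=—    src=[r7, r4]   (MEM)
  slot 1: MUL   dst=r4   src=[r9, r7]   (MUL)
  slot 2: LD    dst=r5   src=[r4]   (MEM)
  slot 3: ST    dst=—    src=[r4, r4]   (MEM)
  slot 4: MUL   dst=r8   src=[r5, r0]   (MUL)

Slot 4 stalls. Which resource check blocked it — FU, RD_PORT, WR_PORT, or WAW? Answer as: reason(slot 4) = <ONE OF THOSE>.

reason(slot 4) = RD_PORT

#0 MEM src=r7,r4 dispatched  <A:1 Mu:2 Ld:0 B:1 rd:3 wr:2>
#1 MUL src=r9,r7 dispatched  <A:1 Mu:1 Ld:0 B:1 rd:1 wr:1>
#2 MEM src=r4 held:FU  <A:1 Mu:1 Ld:0 B:1 rd:1 wr:1>
#3 MEM src=r4,r4 held:FU  <A:1 Mu:1 Ld:0 B:1 rd:1 wr:1>
#4 MUL src=r5,r0 held:RD_PORT  <A:1 Mu:1 Ld:0 B:1 rd:1 wr:1>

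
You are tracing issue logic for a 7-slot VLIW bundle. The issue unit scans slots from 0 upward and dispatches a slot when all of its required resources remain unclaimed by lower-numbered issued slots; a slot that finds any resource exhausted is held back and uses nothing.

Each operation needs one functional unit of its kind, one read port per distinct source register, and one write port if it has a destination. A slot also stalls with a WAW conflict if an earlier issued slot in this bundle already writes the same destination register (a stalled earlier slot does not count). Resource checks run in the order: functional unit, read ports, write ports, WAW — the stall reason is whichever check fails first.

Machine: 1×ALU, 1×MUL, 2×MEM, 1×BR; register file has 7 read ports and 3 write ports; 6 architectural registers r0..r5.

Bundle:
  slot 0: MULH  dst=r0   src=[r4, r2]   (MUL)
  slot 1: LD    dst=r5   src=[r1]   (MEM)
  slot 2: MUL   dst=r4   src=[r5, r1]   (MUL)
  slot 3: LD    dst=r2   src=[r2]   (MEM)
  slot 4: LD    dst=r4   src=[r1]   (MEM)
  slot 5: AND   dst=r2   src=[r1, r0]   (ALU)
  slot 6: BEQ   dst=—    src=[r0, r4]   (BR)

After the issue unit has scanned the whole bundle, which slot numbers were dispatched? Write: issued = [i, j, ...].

  0. MUL→r0 ⇒ go  {1A/0Mu/2Ld/1B | 5r 2w}
  1. MEM→r5 ⇒ go  {1A/0Mu/1Ld/1B | 4r 1w}
  2. MUL→r4 ⇒ no(FU)  {1A/0Mu/1Ld/1B | 4r 1w}
  3. MEM→r2 ⇒ go  {1A/0Mu/0Ld/1B | 3r 0w}
  4. MEM→r4 ⇒ no(FU)  {1A/0Mu/0Ld/1B | 3r 0w}
  5. ALU→r2 ⇒ no(WR_PORT)  {1A/0Mu/0Ld/1B | 3r 0w}
  6. BR ⇒ go  {1A/0Mu/0Ld/0B | 1r 0w}

issued = [0, 1, 3, 6]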